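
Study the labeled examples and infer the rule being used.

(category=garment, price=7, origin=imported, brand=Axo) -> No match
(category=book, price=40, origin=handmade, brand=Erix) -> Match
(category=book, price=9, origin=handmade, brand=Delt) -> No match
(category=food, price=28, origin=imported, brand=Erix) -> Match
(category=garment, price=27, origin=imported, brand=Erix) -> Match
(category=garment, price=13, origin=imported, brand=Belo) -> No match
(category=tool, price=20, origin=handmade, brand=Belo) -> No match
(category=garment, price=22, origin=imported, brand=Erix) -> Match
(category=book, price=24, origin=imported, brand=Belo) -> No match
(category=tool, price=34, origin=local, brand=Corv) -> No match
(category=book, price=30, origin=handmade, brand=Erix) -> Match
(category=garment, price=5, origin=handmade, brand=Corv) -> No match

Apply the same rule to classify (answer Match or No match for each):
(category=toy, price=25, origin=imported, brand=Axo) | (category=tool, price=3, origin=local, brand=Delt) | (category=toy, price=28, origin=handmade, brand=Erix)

'Match' ⟺ brand is Erix.
(category=toy, price=25, origin=imported, brand=Axo) — brand is Axo, hence No match. (category=tool, price=3, origin=local, brand=Delt) — brand is Delt, hence No match. (category=toy, price=28, origin=handmade, brand=Erix) — brand is Erix, hence Match.

No match, No match, Match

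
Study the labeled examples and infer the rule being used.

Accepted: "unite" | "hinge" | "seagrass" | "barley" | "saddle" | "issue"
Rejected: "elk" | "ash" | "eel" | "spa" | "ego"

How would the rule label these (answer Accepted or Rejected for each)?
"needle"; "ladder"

Accepted, Accepted

A rule that fits every label: length ≥ 5 — true of each 'Accepted' example, false of each 'Rejected' one.
Accepted: "needle", since length 6.
Accepted: "ladder", since length 6.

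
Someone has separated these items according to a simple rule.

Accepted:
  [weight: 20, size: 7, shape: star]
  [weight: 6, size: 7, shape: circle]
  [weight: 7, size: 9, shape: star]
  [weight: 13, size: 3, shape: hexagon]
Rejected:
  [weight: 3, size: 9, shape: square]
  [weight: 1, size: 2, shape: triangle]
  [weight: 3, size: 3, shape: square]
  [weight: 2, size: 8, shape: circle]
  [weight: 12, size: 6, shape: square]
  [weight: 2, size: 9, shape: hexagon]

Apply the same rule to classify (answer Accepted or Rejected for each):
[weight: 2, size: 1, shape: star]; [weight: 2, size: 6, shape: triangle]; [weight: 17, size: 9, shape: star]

The pattern is that an item is 'Accepted' exactly when: size ≠ 6 AND weight ≥ 6.
[weight: 2, size: 1, shape: star]: size = 1, weight = 2, does not pass → Rejected. [weight: 2, size: 6, shape: triangle]: size = 6, weight = 2, does not pass → Rejected. [weight: 17, size: 9, shape: star]: size = 9, weight = 17, fits → Accepted.

Rejected, Rejected, Accepted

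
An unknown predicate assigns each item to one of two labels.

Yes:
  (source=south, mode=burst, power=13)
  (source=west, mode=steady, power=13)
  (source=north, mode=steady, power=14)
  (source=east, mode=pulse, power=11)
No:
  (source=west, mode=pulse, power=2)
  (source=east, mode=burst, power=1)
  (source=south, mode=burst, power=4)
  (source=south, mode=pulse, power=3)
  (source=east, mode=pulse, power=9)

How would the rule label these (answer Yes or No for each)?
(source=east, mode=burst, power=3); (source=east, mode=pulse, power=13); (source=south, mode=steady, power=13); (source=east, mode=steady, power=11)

'Yes' ⟺ power ≥ 11.
(source=east, mode=burst, power=3) → power = 3 → No. (source=east, mode=pulse, power=13) → power = 13 → Yes. (source=south, mode=steady, power=13) → power = 13 → Yes. (source=east, mode=steady, power=11) → power = 11 → Yes.

No, Yes, Yes, Yes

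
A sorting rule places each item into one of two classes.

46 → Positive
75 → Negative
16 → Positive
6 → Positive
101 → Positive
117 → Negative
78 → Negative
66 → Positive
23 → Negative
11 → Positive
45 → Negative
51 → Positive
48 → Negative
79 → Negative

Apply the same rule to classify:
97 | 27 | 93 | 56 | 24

The distinguishing property — ≡ 1 (mod 5) — holds for all the 'Positive' cases and none of the 'Negative' cases.
97: 97 mod 5 = 2 — does not fit, so Negative.
27: 27 mod 5 = 2 — does not fit, so Negative.
93: 93 mod 5 = 3 — does not fit, so Negative.
56: 56 mod 5 = 1 — satisfies this, so Positive.
24: 24 mod 5 = 4 — does not fit, so Negative.

Negative, Negative, Negative, Positive, Negative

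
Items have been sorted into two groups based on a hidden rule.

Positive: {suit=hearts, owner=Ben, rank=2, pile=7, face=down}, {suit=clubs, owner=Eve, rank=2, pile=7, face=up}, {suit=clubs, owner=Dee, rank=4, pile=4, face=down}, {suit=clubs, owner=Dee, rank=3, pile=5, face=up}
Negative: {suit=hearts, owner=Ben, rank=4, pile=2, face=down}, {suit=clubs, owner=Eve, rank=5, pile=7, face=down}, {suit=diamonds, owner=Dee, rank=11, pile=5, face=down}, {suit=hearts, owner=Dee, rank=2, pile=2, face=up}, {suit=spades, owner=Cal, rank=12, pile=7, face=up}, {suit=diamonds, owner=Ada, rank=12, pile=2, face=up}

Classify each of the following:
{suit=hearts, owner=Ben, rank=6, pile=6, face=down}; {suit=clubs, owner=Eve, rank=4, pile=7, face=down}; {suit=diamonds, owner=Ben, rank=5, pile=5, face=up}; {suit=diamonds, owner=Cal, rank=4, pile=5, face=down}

Negative, Positive, Negative, Positive

The classifier is using: rank ≤ 4 AND pile ≥ 4.
{suit=hearts, owner=Ben, rank=6, pile=6, face=down} → rank = 6, pile = 6 → Negative. {suit=clubs, owner=Eve, rank=4, pile=7, face=down} → rank = 4, pile = 7 → Positive. {suit=diamonds, owner=Ben, rank=5, pile=5, face=up} → rank = 5, pile = 5 → Negative. {suit=diamonds, owner=Cal, rank=4, pile=5, face=down} → rank = 4, pile = 5 → Positive.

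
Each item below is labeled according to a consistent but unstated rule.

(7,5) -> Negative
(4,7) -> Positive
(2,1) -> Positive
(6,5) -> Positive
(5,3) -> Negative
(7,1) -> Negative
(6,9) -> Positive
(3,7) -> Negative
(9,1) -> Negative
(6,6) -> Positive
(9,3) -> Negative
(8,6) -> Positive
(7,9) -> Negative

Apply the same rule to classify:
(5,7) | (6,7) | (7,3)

Negative, Positive, Negative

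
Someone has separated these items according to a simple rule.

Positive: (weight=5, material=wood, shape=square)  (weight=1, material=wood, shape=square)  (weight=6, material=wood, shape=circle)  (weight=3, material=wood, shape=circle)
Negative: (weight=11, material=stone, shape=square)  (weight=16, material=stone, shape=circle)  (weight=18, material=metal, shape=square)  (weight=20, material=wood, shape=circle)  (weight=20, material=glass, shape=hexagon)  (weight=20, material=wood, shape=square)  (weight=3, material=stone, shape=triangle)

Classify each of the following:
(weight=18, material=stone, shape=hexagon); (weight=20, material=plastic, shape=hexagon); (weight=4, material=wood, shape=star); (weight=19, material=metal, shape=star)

Negative, Negative, Positive, Negative

All 'Positive' examples share one property — material is wood AND weight ≤ 6 — and every 'Negative' example lacks it.
(weight=18, material=stone, shape=hexagon) → material is stone, weight = 18 → Negative. (weight=20, material=plastic, shape=hexagon) → material is plastic, weight = 20 → Negative. (weight=4, material=wood, shape=star) → material is wood, weight = 4 → Positive. (weight=19, material=metal, shape=star) → material is metal, weight = 19 → Negative.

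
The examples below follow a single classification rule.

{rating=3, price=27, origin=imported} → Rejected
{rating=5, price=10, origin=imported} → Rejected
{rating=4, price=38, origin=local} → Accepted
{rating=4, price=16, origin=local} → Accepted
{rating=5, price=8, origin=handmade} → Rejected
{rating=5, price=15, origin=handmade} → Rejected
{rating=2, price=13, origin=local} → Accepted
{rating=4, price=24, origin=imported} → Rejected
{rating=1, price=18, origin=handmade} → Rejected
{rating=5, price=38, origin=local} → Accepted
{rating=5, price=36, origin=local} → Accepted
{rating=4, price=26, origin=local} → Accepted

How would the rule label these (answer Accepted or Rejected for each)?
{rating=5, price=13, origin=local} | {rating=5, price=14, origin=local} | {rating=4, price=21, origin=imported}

The rule appears to be: origin is local.

Accepted, Accepted, Rejected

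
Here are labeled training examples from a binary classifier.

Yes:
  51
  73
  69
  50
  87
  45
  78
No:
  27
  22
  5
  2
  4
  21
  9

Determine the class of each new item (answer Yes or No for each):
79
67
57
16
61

Yes, Yes, Yes, No, Yes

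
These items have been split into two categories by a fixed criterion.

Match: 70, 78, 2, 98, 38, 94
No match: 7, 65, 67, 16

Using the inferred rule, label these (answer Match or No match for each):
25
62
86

No match, Match, Match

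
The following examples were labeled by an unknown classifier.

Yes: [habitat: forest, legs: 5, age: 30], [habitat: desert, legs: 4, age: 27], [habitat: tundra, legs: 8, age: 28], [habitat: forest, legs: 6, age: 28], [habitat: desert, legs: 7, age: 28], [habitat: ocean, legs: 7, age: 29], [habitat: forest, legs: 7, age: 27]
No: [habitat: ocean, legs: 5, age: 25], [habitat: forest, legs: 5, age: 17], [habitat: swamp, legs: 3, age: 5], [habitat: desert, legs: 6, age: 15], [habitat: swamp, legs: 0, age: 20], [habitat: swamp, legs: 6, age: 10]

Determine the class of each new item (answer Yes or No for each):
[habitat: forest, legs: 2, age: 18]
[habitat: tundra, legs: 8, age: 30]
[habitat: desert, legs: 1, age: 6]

A rule that fits every label: age ≥ 27 — true of each 'Yes' example, false of each 'No' one.
[habitat: forest, legs: 2, age: 18] → age = 18 → No. [habitat: tundra, legs: 8, age: 30] → age = 30 → Yes. [habitat: desert, legs: 1, age: 6] → age = 6 → No.

No, Yes, No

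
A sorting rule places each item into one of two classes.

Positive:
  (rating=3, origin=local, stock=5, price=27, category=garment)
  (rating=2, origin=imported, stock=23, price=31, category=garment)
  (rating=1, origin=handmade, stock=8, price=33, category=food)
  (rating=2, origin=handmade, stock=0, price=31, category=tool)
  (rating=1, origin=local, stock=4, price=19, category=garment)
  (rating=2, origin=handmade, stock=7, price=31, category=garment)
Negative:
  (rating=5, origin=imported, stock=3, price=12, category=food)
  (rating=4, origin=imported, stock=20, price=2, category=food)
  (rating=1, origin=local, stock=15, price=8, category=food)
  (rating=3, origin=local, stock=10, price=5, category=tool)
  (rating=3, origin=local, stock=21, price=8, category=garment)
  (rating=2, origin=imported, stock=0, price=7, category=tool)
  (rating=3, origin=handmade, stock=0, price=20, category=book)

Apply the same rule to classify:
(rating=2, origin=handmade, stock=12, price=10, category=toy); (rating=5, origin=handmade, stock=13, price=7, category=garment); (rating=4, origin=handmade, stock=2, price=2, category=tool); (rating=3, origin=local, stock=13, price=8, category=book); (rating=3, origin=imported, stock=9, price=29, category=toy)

The distinguishing property — price ≥ 27 OR stock = 4 — holds for all the 'Positive' cases and none of the 'Negative' cases.
(rating=2, origin=handmade, stock=12, price=10, category=toy) — price = 10, stock = 12, hence Negative.
(rating=5, origin=handmade, stock=13, price=7, category=garment) — price = 7, stock = 13, hence Negative.
(rating=4, origin=handmade, stock=2, price=2, category=tool) — price = 2, stock = 2, hence Negative.
(rating=3, origin=local, stock=13, price=8, category=book) — price = 8, stock = 13, hence Negative.
(rating=3, origin=imported, stock=9, price=29, category=toy) — price = 29, stock = 9, hence Positive.

Negative, Negative, Negative, Negative, Positive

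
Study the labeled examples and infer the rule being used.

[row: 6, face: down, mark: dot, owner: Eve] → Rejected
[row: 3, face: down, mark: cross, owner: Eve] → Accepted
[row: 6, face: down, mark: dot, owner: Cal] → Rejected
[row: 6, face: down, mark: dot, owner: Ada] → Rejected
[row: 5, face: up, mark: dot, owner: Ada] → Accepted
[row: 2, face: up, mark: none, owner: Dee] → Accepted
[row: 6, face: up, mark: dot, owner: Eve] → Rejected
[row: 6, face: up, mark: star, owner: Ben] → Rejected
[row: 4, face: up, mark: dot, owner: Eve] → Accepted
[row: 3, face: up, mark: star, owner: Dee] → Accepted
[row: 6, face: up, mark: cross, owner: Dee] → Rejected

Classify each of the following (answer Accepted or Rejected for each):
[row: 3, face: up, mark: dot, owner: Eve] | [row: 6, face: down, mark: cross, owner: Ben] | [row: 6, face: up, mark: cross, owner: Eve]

Accepted, Rejected, Rejected

'Accepted' ⟺ row ≤ 5.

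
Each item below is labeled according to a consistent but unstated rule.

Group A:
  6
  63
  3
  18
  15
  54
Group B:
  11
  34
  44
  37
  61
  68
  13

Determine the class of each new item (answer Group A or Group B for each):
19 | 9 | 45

Comparing the two groups points to one rule — multiple of 3.
Group B: 19, since 19 = 3·6 + 1. Group A: 9, since 9 = 3·3. Group A: 45, since 45 = 3·15.

Group B, Group A, Group A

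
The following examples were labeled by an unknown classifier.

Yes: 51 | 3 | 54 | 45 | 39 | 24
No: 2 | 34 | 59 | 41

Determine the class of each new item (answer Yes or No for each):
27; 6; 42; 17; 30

Yes, Yes, Yes, No, Yes

Looking at the examples, the only property every 'Yes' case has and every 'No' case lacks is: multiple of 3.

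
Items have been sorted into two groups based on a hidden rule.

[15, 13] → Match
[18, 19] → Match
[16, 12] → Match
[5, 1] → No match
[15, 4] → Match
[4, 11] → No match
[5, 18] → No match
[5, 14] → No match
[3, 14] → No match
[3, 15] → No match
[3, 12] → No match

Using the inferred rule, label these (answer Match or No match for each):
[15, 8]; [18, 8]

A rule that fits every label: first ≥ 11 — true of each 'Match' example, false of each 'No match' one.
[15, 8]: first 15 — matches, so Match.
[18, 8]: first 18 — matches, so Match.

Match, Match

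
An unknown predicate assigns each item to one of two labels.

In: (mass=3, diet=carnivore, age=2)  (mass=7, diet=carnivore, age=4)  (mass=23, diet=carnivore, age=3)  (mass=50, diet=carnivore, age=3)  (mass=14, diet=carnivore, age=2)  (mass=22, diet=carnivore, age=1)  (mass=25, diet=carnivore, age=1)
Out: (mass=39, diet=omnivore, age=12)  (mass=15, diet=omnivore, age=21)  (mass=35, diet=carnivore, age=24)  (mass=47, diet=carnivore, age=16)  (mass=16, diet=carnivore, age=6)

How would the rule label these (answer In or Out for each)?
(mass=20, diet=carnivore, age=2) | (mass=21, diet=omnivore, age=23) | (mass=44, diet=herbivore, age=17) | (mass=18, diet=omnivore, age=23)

In, Out, Out, Out

The pattern is that an item is 'In' exactly when: age ≤ 4.
(mass=20, diet=carnivore, age=2): In (age = 2).
(mass=21, diet=omnivore, age=23): Out (age = 23).
(mass=44, diet=herbivore, age=17): Out (age = 17).
(mass=18, diet=omnivore, age=23): Out (age = 23).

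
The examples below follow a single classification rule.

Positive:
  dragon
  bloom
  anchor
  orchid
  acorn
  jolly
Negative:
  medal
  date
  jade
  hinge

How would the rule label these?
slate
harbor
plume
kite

'Positive' ⟺ contains 'o'.
slate → no 'o' → Negative. harbor → has 'o' → Positive. plume → no 'o' → Negative. kite → no 'o' → Negative.

Negative, Positive, Negative, Negative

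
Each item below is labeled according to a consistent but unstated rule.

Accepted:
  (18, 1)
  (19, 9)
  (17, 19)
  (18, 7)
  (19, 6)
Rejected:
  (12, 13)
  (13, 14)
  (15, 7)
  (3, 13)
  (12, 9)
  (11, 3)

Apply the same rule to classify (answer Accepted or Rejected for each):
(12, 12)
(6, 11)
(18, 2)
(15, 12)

Rejected, Rejected, Accepted, Rejected

'Accepted' ⟺ first ≥ 17.
(12, 12) → first 12 → Rejected. (6, 11) → first 6 → Rejected. (18, 2) → first 18 → Accepted. (15, 12) → first 15 → Rejected.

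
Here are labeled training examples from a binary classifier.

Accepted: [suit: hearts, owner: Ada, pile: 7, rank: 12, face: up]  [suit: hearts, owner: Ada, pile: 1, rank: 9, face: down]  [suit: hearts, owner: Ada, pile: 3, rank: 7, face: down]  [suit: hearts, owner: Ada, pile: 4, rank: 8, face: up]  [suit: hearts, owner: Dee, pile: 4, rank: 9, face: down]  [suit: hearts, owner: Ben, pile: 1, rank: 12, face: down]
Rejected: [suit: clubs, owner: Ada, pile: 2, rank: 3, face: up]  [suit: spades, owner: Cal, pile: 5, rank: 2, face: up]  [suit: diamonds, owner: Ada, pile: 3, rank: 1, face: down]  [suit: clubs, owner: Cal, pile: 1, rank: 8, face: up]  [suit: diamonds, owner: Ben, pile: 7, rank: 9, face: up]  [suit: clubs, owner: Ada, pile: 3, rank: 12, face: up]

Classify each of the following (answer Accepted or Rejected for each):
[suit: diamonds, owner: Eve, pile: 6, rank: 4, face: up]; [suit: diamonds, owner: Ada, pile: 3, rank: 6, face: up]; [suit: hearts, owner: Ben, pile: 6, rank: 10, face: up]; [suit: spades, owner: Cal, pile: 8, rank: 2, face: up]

Rejected, Rejected, Accepted, Rejected

The distinguishing property — suit is hearts — holds for all the 'Accepted' cases and none of the 'Rejected' cases.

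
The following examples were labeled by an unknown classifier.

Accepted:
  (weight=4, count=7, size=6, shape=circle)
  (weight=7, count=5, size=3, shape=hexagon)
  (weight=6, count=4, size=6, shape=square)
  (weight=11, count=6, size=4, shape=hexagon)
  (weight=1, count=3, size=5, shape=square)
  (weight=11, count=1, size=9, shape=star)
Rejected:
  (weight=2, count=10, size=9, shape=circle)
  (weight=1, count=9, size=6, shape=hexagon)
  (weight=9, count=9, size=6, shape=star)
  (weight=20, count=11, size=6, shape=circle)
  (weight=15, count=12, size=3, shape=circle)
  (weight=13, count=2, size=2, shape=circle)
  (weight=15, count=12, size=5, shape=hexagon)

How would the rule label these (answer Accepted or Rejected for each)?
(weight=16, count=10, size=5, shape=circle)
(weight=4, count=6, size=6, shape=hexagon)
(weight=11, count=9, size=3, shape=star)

Rejected, Accepted, Rejected

'Accepted' ⟺ count ≤ 7 AND size ≥ 3.
(weight=16, count=10, size=5, shape=circle): Rejected (count = 10, size = 5). (weight=4, count=6, size=6, shape=hexagon): Accepted (count = 6, size = 6). (weight=11, count=9, size=3, shape=star): Rejected (count = 9, size = 3).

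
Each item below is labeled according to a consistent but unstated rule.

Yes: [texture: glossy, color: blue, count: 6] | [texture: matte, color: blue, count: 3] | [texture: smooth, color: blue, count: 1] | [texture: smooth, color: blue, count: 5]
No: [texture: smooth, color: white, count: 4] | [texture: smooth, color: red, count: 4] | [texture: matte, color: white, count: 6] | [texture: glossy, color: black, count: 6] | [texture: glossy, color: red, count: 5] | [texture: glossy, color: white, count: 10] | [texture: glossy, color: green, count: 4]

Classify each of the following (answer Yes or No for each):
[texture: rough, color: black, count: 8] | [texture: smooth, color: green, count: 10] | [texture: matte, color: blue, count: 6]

The pattern is that an item is 'Yes' exactly when: color is blue.
No: [texture: rough, color: black, count: 8], since color is black.
No: [texture: smooth, color: green, count: 10], since color is green.
Yes: [texture: matte, color: blue, count: 6], since color is blue.

No, No, Yes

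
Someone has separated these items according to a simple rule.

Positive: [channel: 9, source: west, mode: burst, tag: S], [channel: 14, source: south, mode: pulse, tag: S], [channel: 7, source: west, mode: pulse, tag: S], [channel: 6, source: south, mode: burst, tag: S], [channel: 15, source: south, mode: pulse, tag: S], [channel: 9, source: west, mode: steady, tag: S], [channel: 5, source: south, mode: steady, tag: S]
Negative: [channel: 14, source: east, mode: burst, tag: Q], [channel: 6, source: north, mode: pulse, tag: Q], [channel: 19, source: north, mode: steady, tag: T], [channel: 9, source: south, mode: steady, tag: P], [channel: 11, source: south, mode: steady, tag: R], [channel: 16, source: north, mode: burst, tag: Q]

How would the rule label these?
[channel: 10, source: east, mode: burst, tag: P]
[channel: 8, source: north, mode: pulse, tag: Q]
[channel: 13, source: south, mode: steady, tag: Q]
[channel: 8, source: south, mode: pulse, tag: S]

Negative, Negative, Negative, Positive

One predicate separates the groups cleanly: tag is S.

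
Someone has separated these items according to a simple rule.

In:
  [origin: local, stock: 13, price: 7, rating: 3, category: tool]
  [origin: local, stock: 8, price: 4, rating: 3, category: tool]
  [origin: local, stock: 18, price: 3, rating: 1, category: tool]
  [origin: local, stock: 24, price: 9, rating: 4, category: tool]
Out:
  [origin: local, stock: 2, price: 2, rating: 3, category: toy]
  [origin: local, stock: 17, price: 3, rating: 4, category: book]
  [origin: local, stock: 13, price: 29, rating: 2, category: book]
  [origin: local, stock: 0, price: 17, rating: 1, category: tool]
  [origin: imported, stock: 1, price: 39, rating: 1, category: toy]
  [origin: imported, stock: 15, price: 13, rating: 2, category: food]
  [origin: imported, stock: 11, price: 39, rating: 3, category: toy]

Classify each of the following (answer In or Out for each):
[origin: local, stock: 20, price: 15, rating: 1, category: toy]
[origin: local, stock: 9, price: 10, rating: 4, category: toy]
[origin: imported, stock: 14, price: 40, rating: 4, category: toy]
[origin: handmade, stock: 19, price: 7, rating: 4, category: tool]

The rule appears to be: category is tool AND price ≤ 9.
[origin: local, stock: 20, price: 15, rating: 1, category: toy] → category is toy, price = 15 → Out. [origin: local, stock: 9, price: 10, rating: 4, category: toy] → category is toy, price = 10 → Out. [origin: imported, stock: 14, price: 40, rating: 4, category: toy] → category is toy, price = 40 → Out. [origin: handmade, stock: 19, price: 7, rating: 4, category: tool] → category is tool, price = 7 → In.

Out, Out, Out, In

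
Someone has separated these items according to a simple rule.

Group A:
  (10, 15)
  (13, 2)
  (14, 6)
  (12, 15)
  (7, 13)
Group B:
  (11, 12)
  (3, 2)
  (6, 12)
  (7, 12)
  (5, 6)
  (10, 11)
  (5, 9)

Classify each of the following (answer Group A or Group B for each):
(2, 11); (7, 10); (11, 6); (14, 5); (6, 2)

Every 'Group A' example satisfies: max ≥ 13. None of the 'Group B' examples do.
(2, 11): max 11, fails the rule → Group B.
(7, 10): max 10, fails the rule → Group B.
(11, 6): max 11, fails the rule → Group B.
(14, 5): max 14, checks out → Group A.
(6, 2): max 6, fails the rule → Group B.

Group B, Group B, Group B, Group A, Group B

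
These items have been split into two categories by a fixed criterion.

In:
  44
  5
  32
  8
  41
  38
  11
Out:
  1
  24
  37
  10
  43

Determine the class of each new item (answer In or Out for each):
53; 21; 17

In, Out, In

Every 'In' example satisfies: ≡ 2 (mod 3). None of the 'Out' examples do.
In: 53, since 53 mod 3 = 2.
Out: 21, since 21 mod 3 = 0.
In: 17, since 17 mod 3 = 2.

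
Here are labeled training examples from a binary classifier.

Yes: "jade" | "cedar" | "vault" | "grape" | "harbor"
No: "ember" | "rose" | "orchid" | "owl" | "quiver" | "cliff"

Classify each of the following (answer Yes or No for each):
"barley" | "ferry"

Yes, No

All 'Yes' examples share one property — contains 'a' — and every 'No' example lacks it.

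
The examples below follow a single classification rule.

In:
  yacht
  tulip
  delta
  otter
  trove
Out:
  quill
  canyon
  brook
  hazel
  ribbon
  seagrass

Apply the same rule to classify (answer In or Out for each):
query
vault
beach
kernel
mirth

Out, In, Out, Out, In

Looking at the examples, the only property every 'In' case has and every 'Out' case lacks is: contains 't'.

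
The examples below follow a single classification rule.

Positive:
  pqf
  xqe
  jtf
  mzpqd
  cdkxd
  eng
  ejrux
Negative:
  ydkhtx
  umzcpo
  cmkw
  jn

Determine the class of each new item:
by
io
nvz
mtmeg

The pattern is that an item is 'Positive' exactly when: odd length.

Negative, Negative, Positive, Positive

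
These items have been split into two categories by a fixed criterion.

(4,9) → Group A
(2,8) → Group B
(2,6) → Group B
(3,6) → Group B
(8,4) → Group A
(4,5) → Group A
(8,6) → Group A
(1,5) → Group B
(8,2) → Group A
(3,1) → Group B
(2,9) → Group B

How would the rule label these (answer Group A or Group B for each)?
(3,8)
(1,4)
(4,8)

Group B, Group B, Group A

All 'Group A' examples share one property — first ≥ 4 — and every 'Group B' example lacks it.
(3,8): first 3 — does not satisfy this, so Group B. (1,4): first 1 — does not satisfy this, so Group B. (4,8): first 4 — qualifies, so Group A.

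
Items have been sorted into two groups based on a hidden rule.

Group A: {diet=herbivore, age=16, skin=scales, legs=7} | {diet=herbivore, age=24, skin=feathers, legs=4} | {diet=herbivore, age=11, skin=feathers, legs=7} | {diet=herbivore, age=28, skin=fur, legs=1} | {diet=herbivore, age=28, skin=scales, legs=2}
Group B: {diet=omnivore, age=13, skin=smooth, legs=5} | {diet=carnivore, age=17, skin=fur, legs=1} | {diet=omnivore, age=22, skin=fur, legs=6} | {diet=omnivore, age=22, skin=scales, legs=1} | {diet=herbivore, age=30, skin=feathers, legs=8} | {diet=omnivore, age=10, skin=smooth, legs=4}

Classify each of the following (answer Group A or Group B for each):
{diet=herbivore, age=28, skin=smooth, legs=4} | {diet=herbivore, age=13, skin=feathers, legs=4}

Group A, Group A

The simplest hypothesis consistent with all the labels is: diet is herbivore AND age ≤ 28.
{diet=herbivore, age=28, skin=smooth, legs=4} → diet is herbivore, age = 28 → Group A.
{diet=herbivore, age=13, skin=feathers, legs=4} → diet is herbivore, age = 13 → Group A.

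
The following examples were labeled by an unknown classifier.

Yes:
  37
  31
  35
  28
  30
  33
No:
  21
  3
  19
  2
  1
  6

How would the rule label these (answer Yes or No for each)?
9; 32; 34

No, Yes, Yes

'Yes' ⟺ at least 28.
9: 9 < 28 — does not satisfy this, so No.
32: 32 ≥ 28 — has this property, so Yes.
34: 34 ≥ 28 — has this property, so Yes.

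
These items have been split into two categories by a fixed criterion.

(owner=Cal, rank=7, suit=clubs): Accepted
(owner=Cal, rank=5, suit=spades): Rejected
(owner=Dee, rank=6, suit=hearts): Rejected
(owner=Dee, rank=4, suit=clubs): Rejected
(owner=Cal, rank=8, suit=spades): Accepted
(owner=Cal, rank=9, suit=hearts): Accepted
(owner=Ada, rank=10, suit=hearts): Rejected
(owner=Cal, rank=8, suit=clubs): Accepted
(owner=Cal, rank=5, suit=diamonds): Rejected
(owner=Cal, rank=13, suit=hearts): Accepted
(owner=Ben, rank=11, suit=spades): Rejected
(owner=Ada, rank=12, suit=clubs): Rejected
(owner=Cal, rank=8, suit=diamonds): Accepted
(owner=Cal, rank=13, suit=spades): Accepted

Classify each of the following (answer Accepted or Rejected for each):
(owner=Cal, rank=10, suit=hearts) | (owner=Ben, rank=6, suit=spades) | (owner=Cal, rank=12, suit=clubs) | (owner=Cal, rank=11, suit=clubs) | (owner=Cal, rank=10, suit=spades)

Accepted, Rejected, Accepted, Accepted, Accepted

A rule that fits every label: owner is Cal AND rank ≥ 6 — true of each 'Accepted' example, false of each 'Rejected' one.
(owner=Cal, rank=10, suit=hearts): owner is Cal, rank = 10, matches → Accepted. (owner=Ben, rank=6, suit=spades): owner is Ben, rank = 6, lacks this property → Rejected. (owner=Cal, rank=12, suit=clubs): owner is Cal, rank = 12, matches → Accepted. (owner=Cal, rank=11, suit=clubs): owner is Cal, rank = 11, matches → Accepted. (owner=Cal, rank=10, suit=spades): owner is Cal, rank = 10, matches → Accepted.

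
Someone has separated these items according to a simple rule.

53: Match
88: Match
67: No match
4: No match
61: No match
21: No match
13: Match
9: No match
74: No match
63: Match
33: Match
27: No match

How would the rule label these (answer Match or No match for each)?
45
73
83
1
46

The rule appears to be: ≡ 3 (mod 5).
45: No match (45 mod 5 = 0). 73: Match (73 mod 5 = 3). 83: Match (83 mod 5 = 3). 1: No match (1 mod 5 = 1). 46: No match (46 mod 5 = 1).

No match, Match, Match, No match, No match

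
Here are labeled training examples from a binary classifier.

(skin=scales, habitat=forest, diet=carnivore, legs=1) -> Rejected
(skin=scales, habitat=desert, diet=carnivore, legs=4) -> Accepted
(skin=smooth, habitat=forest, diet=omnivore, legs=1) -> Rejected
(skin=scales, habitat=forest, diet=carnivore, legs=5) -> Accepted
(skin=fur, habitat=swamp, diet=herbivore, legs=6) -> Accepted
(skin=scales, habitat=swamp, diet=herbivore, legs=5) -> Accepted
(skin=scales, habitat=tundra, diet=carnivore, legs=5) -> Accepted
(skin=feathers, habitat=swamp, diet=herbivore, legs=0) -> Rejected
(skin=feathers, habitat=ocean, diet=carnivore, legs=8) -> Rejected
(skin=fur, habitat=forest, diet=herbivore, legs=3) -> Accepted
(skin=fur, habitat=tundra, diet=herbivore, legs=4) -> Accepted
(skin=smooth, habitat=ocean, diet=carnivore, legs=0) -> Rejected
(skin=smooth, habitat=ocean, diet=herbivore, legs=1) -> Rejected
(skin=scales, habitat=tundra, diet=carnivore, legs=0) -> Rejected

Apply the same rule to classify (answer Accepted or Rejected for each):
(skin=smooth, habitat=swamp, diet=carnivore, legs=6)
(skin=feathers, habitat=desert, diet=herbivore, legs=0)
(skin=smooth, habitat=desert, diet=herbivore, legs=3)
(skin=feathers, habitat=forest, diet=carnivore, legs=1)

'Accepted' ⟺ legs ≥ 3 AND legs ≤ 6.

Accepted, Rejected, Accepted, Rejected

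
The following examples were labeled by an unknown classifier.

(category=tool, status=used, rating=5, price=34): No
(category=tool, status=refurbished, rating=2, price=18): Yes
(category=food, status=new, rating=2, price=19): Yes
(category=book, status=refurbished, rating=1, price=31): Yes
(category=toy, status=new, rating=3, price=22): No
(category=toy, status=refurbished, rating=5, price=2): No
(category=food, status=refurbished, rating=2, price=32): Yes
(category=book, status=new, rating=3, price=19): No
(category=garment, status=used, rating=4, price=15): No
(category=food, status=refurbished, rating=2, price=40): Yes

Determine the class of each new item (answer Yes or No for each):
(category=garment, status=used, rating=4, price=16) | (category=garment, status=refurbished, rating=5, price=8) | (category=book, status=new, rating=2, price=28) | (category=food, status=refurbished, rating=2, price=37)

No, No, Yes, Yes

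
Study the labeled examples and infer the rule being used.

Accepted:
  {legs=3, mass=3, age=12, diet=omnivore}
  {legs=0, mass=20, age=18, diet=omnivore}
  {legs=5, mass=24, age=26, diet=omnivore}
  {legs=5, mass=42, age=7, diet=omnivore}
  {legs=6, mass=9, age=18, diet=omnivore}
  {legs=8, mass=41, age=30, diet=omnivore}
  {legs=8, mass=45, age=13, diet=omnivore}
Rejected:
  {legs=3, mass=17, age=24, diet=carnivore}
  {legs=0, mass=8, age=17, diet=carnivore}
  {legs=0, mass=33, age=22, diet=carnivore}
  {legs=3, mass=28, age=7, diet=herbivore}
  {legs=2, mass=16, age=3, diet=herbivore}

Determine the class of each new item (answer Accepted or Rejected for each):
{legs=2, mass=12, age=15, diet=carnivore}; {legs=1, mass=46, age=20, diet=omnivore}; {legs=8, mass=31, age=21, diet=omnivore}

Rejected, Accepted, Accepted

Rule: diet is omnivore. This holds for each 'Accepted' example and fails for each 'Rejected' one.
{legs=2, mass=12, age=15, diet=carnivore}: diet is carnivore — doesn't qualify, so Rejected.
{legs=1, mass=46, age=20, diet=omnivore}: diet is omnivore — checks out, so Accepted.
{legs=8, mass=31, age=21, diet=omnivore}: diet is omnivore — checks out, so Accepted.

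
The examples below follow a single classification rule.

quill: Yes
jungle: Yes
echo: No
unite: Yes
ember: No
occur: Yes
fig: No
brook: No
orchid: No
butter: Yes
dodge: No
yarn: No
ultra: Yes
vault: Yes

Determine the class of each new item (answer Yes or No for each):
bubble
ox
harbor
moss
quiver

Comparing the two groups points to one rule — contains 'u'.
bubble — has 'u', hence Yes.
ox — no 'u', hence No.
harbor — no 'u', hence No.
moss — no 'u', hence No.
quiver — has 'u', hence Yes.

Yes, No, No, No, Yes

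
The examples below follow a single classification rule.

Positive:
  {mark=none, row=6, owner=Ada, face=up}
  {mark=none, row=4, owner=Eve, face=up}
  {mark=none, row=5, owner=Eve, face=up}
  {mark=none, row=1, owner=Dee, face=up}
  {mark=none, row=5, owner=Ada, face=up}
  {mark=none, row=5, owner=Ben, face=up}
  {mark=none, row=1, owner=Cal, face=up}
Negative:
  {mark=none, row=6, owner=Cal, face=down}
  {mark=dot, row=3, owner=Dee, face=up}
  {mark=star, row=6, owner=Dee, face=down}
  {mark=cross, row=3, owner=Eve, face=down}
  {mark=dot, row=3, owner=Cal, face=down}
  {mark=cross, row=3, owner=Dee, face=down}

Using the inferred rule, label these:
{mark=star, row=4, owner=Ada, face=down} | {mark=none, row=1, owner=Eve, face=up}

Negative, Positive

The simplest hypothesis consistent with all the labels is: face is up AND mark is none.
Negative: {mark=star, row=4, owner=Ada, face=down}, since face is down, mark is star. Positive: {mark=none, row=1, owner=Eve, face=up}, since face is up, mark is none.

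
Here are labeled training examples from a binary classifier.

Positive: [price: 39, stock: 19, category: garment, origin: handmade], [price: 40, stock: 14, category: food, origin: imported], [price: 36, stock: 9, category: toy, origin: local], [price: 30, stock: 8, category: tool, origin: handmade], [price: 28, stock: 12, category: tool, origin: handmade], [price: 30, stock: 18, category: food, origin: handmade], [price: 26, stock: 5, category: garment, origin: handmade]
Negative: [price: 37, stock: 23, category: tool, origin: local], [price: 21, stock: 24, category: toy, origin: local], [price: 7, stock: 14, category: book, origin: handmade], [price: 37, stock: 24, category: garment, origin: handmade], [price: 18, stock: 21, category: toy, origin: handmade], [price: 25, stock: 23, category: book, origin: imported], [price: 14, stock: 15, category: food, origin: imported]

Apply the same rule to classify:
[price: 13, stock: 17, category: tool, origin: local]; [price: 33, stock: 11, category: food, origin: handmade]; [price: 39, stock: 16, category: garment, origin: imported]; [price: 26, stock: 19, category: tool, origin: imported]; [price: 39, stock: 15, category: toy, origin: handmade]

Negative, Positive, Positive, Positive, Positive

All 'Positive' examples share one property — price ≥ 18 AND stock ≤ 19 — and every 'Negative' example lacks it.
Negative: [price: 13, stock: 17, category: tool, origin: local], since price = 13, stock = 17. Positive: [price: 33, stock: 11, category: food, origin: handmade], since price = 33, stock = 11. Positive: [price: 39, stock: 16, category: garment, origin: imported], since price = 39, stock = 16. Positive: [price: 26, stock: 19, category: tool, origin: imported], since price = 26, stock = 19. Positive: [price: 39, stock: 15, category: toy, origin: handmade], since price = 39, stock = 15.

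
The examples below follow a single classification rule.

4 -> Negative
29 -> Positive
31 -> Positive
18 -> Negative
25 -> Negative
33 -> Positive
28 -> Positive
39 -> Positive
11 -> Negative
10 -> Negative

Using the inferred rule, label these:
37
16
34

Every 'Positive' example satisfies: at least 28. None of the 'Negative' examples do.

Positive, Negative, Positive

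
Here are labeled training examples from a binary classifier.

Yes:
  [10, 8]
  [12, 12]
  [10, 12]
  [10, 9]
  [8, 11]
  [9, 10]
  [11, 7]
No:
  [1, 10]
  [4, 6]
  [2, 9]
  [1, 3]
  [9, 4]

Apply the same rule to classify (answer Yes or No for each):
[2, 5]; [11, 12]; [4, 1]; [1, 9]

All 'Yes' examples share one property — sum ≥ 18 — and every 'No' example lacks it.

No, Yes, No, No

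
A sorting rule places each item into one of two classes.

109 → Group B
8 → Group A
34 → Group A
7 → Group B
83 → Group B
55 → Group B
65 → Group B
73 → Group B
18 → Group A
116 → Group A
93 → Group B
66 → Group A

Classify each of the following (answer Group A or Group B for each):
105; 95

The rule appears to be: even.
105: Group B (105 is odd). 95: Group B (95 is odd).

Group B, Group B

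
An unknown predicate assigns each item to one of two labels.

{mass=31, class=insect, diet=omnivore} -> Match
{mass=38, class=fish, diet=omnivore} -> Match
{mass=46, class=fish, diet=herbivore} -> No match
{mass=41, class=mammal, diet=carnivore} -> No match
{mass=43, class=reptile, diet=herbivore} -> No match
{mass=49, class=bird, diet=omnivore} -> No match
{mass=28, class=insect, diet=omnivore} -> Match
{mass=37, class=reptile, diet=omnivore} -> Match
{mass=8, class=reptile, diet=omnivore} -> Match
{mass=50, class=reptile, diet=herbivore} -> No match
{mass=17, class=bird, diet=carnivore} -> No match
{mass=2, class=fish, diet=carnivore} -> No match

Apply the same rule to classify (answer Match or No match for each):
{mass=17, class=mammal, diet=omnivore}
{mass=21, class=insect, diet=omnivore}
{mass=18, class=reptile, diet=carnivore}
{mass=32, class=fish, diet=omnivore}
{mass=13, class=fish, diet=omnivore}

The rule appears to be: diet is omnivore AND mass ≤ 38.
Match: {mass=17, class=mammal, diet=omnivore}, since diet is omnivore, mass = 17. Match: {mass=21, class=insect, diet=omnivore}, since diet is omnivore, mass = 21. No match: {mass=18, class=reptile, diet=carnivore}, since diet is carnivore, mass = 18. Match: {mass=32, class=fish, diet=omnivore}, since diet is omnivore, mass = 32. Match: {mass=13, class=fish, diet=omnivore}, since diet is omnivore, mass = 13.

Match, Match, No match, Match, Match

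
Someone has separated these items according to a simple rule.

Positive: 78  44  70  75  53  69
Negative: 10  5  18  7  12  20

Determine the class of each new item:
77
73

Positive, Positive

All 'Positive' examples share one property — at least 44 — and every 'Negative' example lacks it.
77 — 77 ≥ 44, hence Positive.
73 — 73 ≥ 44, hence Positive.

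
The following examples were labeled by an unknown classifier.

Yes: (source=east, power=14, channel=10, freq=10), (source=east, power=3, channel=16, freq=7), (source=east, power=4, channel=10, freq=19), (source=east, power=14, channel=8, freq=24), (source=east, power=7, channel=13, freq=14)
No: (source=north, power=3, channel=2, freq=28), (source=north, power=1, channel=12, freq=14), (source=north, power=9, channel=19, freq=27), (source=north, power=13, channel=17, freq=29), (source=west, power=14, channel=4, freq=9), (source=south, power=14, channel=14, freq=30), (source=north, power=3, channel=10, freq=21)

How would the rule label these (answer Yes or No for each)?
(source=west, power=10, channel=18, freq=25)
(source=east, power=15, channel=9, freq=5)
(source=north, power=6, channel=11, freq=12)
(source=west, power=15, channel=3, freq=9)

No, Yes, No, No

A rule that fits every label: source is east — true of each 'Yes' example, false of each 'No' one.
(source=west, power=10, channel=18, freq=25): source is west — fails this test, so No. (source=east, power=15, channel=9, freq=5): source is east — meets the rule, so Yes. (source=north, power=6, channel=11, freq=12): source is north — fails this test, so No. (source=west, power=15, channel=3, freq=9): source is west — fails this test, so No.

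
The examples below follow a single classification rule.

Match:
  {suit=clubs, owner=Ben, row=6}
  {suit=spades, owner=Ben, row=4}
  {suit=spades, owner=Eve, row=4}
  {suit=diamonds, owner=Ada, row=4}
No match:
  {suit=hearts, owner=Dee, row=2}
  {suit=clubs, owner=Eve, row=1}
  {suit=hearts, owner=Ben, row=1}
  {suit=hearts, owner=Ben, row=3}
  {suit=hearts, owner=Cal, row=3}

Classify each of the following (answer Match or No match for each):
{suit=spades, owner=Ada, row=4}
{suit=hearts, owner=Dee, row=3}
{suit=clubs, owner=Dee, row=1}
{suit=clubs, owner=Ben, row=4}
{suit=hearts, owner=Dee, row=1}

Match, No match, No match, Match, No match

The pattern is that an item is 'Match' exactly when: row ≥ 4.
{suit=spades, owner=Ada, row=4}: Match (row = 4).
{suit=hearts, owner=Dee, row=3}: No match (row = 3).
{suit=clubs, owner=Dee, row=1}: No match (row = 1).
{suit=clubs, owner=Ben, row=4}: Match (row = 4).
{suit=hearts, owner=Dee, row=1}: No match (row = 1).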